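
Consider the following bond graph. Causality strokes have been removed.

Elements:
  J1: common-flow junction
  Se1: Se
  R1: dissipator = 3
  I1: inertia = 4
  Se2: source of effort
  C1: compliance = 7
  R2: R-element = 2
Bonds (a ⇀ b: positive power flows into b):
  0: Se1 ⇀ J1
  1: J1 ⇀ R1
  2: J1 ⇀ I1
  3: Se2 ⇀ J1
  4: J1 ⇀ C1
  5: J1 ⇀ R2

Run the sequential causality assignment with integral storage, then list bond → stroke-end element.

b0 stroke at J1
b1 stroke at J1
b2 stroke at I1
b3 stroke at J1
b4 stroke at J1
b5 stroke at J1

bond 0 stroke→J1  (source Se1 imposes e)
bond 3 stroke→J1  (Se2 (Se) sets effort on bond)
bond 2 stroke→I1  (I1: I, integral causality)
bond 1 stroke→J1  (J1: bond 2 brought flow, rest push out)
bond 4 stroke→J1  (J1 flow already set via bond 2)
bond 5 stroke→J1  (J1: bond 2 brought flow, rest push out)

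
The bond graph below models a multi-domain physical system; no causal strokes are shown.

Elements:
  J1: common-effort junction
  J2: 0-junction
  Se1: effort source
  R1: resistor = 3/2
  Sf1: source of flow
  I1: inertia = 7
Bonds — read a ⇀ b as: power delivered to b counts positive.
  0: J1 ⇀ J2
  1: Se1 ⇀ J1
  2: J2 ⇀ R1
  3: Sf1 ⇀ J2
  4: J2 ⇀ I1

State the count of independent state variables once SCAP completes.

#1 stroke at J1  (Se1 (Se) sets effort on bond)
#3 stroke at Sf1  (source Sf1 imposes f)
#0 stroke at J2  (common-e at J1 fixed by 1)
#2 stroke at R1  (J2 effort already set via bond 0)
#4 stroke at I1  (common-e at J2 fixed by 0)

1  (I1 all integral)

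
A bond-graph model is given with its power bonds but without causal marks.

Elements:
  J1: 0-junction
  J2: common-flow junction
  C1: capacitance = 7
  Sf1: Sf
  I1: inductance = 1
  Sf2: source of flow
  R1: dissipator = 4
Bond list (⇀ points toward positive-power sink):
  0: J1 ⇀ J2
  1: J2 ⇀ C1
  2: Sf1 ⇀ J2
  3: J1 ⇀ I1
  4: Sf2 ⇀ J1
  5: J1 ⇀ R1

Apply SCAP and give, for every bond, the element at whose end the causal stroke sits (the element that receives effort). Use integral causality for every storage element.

bond 2 stroke→Sf1  (Sf1: flow source, stroke at near end)
bond 4 stroke→Sf2  (Sf2 (Sf) sets flow on bond)
bond 0 stroke→J2  (common-f at J2 fixed by 2)
bond 1 stroke→J2  (J2: bond 2 brought flow, rest push out)
bond 3 stroke→I1  (I1 integral (f out))
bond 5 stroke→J1  (closing 0-jn rule on J1)

bond 0 stroke→J2
bond 1 stroke→J2
bond 2 stroke→Sf1
bond 3 stroke→I1
bond 4 stroke→Sf2
bond 5 stroke→J1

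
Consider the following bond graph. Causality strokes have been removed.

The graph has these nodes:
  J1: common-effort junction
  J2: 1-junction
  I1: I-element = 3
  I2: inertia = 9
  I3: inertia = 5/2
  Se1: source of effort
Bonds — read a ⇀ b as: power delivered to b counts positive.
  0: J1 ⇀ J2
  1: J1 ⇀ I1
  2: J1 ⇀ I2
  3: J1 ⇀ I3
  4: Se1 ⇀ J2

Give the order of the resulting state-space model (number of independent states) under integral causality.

3  (I1, I2, I3 all integral)

bond 4 stroke→J2  (source Se1 imposes e)
bond 0 stroke→J1  (closing 1-jn rule on J2)
bond 1 stroke→I1  (common-e at J1 fixed by 0)
bond 2 stroke→I2  (J1 effort already set via bond 0)
bond 3 stroke→I3  (0-jn J1 has e-setter on 0)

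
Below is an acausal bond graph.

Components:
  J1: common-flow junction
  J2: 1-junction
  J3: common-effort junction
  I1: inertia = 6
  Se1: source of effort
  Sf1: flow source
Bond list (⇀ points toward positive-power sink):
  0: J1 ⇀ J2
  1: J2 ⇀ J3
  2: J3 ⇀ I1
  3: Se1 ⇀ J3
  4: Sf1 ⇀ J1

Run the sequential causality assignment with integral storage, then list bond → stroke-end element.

β3 stroke at J3  (Se1 (Se) sets effort on bond)
β4 stroke at Sf1  (Sf1: flow source, stroke at near end)
β0 stroke at J1  (J1: bond 4 brought flow, rest push out)
β1 stroke at J2  (J2 flow already set via bond 0)
β2 stroke at I1  (J3 effort already set via bond 3)

#0 |J1
#1 |J2
#2 |I1
#3 |J3
#4 |Sf1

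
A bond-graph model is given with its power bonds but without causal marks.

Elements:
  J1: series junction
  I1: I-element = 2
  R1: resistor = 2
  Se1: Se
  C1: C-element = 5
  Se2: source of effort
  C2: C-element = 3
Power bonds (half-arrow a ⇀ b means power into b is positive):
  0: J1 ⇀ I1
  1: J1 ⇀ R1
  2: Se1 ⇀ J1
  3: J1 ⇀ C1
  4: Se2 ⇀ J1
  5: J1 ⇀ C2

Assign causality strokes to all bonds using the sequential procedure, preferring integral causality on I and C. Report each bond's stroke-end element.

bond 0 stroke at I1
bond 1 stroke at J1
bond 2 stroke at J1
bond 3 stroke at J1
bond 4 stroke at J1
bond 5 stroke at J1

b2 |J1  (Se1 fixes effort; stroke away)
b4 |J1  (Se2 fixes effort; stroke away)
b0 |I1  (I1 integral (f out))
b1 |J1  (common-f at J1 fixed by 0)
b3 |J1  (common-f at J1 fixed by 0)
b5 |J1  (common-f at J1 fixed by 0)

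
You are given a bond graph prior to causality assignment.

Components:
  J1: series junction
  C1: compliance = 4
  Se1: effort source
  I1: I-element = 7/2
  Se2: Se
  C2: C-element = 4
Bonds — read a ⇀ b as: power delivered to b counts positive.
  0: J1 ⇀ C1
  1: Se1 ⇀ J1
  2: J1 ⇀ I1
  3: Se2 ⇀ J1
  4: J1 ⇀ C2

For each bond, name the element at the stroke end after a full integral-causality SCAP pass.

b0 →J1
b1 →J1
b2 →I1
b3 →J1
b4 →J1

#1 →J1  (Se1 (Se) sets effort on bond)
#3 →J1  (Se2: effort source, stroke at far end)
#0 →J1  (C1 outputs effort q/C1)
#2 →I1  (prefer integral on I1)
#4 →J1  (1-jn J1 has f-setter on 2)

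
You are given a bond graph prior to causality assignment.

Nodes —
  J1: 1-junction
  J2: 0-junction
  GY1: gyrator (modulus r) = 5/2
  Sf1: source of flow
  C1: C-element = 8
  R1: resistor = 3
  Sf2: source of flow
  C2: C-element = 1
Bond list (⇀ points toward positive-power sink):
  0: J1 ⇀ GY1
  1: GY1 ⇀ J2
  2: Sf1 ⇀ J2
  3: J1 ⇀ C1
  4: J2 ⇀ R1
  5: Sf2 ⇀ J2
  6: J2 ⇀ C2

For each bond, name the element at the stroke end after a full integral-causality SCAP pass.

β2 →Sf1  (Sf1 fixes flow; stroke at Sf1)
β5 →Sf2  (Sf2: flow source, stroke at near end)
β3 →J1  (prefer integral on C1)
β0 →GY1  (J1: last free bond brings flow in)
β1 →GY1  (GY1: gyrator matches bond 0)
β6 →J2  (C2 outputs effort q/C2)
β4 →R1  (common-e at J2 fixed by 6)

β0 stroke→GY1
β1 stroke→GY1
β2 stroke→Sf1
β3 stroke→J1
β4 stroke→R1
β5 stroke→Sf2
β6 stroke→J2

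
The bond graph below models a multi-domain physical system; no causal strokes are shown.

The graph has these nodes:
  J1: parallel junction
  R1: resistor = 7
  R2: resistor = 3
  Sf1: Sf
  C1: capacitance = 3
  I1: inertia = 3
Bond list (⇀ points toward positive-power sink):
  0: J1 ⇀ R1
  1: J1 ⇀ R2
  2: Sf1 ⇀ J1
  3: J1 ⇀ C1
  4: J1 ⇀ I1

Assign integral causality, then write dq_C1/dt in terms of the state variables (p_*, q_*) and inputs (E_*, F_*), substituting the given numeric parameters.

dq_C1/dt = F_Sf1 - p_I1/3 - 10*q_C1/63

β2 |Sf1  (source Sf1 imposes f)
β3 |J1  (C1: C, integral causality)
β0 |R1  (J1 effort already set via bond 3)
β1 |R2  (J1 effort already set via bond 3)
β4 |I1  (J1 effort already set via bond 3)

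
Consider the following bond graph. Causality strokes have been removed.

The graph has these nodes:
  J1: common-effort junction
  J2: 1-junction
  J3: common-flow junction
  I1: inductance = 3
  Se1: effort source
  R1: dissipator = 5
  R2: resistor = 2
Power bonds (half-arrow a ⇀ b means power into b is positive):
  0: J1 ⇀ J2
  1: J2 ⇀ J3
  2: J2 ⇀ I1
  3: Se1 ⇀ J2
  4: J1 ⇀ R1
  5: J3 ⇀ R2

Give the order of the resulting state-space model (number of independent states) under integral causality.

1  (I1 all integral)

#3 →J2  (Se1 fixes effort; stroke away)
#2 →I1  (I1 outputs flow p/I1)
#0 →J2  (J2 flow already set via bond 2)
#1 →J2  (1-jn J2 has f-setter on 2)
#5 →J3  (J3 flow already set via bond 1)
#4 →J1  (only one effort-in slot at J1)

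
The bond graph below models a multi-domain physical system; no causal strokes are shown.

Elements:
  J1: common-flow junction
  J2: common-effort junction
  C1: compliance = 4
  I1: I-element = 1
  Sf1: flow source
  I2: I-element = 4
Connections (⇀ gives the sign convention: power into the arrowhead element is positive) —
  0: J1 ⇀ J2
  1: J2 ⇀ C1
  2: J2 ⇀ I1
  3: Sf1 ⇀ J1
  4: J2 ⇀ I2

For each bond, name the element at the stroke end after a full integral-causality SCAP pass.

β0 stroke at J1
β1 stroke at J2
β2 stroke at I1
β3 stroke at Sf1
β4 stroke at I2

#3 stroke→Sf1  (Sf1: flow source, stroke at near end)
#0 stroke→J1  (J1: bond 3 brought flow, rest push out)
#1 stroke→J2  (C1 outputs effort q/C1)
#2 stroke→I1  (common-e at J2 fixed by 1)
#4 stroke→I2  (J2 effort already set via bond 1)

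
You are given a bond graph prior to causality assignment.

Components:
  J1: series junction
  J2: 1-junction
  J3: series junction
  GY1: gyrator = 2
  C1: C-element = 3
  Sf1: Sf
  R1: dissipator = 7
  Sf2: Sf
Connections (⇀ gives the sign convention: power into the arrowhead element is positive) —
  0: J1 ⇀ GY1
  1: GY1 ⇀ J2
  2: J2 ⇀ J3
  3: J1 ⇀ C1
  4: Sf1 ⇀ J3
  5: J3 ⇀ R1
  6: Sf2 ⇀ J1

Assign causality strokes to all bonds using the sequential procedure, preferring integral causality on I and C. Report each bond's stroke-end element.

β0 →J1
β1 →J2
β2 →J3
β3 →J1
β4 →Sf1
β5 →J3
β6 →Sf2

β4 stroke→Sf1  (Sf1 fixes flow; stroke at Sf1)
β6 stroke→Sf2  (Sf2: flow source, stroke at near end)
β0 stroke→J1  (common-f at J1 fixed by 6)
β3 stroke→J1  (1-jn J1 has f-setter on 6)
β2 stroke→J3  (J3: bond 4 brought flow, rest push out)
β5 stroke→J3  (J3 flow already set via bond 4)
β1 stroke→J2  (GY1: gyrator matches bond 0)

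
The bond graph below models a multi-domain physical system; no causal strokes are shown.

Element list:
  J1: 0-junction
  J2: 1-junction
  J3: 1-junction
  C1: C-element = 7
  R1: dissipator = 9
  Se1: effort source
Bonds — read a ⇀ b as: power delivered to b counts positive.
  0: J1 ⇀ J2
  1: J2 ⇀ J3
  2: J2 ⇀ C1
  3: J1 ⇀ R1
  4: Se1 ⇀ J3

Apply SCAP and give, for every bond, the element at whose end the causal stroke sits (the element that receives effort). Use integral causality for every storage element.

β4 →J3  (Se1: effort source, stroke at far end)
β1 →J2  (J3: last free bond brings flow in)
β2 →J2  (prefer integral on C1)
β0 →J1  (J2 needs exactly one f-in)
β3 →R1  (J1 effort already set via bond 0)

β0 →J1
β1 →J2
β2 →J2
β3 →R1
β4 →J3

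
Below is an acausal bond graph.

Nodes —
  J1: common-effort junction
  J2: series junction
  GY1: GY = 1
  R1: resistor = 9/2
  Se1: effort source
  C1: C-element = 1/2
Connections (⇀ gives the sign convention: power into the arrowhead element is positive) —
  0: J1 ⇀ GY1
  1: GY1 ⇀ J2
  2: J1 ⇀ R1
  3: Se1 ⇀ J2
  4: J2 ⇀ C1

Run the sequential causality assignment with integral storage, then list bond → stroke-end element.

b0 stroke→GY1
b1 stroke→GY1
b2 stroke→J1
b3 stroke→J2
b4 stroke→J2

β3 stroke at J2  (Se1: effort source, stroke at far end)
β4 stroke at J2  (prefer integral on C1)
β1 stroke at GY1  (only one flow-in slot at J2)
β0 stroke at GY1  (GY GY1: same side as bond 1)
β2 stroke at J1  (J1: last free bond brings effort in)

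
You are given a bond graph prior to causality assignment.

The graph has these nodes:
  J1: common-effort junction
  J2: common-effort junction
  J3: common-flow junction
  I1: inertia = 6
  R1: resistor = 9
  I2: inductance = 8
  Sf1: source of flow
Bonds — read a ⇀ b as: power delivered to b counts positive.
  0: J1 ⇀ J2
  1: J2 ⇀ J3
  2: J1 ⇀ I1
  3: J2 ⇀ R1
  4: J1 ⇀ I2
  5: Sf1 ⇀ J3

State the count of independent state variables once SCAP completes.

β5 stroke→Sf1  (Sf1 (Sf) sets flow on bond)
β1 stroke→J3  (common-f at J3 fixed by 5)
β2 stroke→I1  (prefer integral on I1)
β4 stroke→I2  (I2: I, integral causality)
β0 stroke→J1  (only one effort-in slot at J1)
β3 stroke→J2  (closing 0-jn rule on J2)

2  (I1, I2 all integral)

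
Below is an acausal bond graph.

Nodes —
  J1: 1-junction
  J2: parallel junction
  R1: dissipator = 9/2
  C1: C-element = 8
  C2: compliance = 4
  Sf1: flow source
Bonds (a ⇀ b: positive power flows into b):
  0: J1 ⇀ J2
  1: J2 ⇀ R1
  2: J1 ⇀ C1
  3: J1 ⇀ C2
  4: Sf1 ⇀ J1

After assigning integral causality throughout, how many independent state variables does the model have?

2  (C1, C2 all integral)

b4 |Sf1  (Sf1 (Sf) sets flow on bond)
b0 |J1  (J1: bond 4 brought flow, rest push out)
b2 |J1  (J1: bond 4 brought flow, rest push out)
b3 |J1  (J1 flow already set via bond 4)
b1 |J2  (J2: last free bond brings effort in)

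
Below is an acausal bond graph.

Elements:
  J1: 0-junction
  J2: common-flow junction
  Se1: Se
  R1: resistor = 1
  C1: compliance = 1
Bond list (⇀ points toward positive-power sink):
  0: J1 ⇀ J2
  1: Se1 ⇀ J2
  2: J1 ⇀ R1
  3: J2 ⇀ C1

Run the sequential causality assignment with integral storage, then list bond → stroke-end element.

β1 |J2  (Se1: effort source, stroke at far end)
β3 |J2  (prefer integral on C1)
β0 |J1  (J2: last free bond brings flow in)
β2 |R1  (J1: bond 0 brought effort, rest push out)

b0 stroke→J1
b1 stroke→J2
b2 stroke→R1
b3 stroke→J2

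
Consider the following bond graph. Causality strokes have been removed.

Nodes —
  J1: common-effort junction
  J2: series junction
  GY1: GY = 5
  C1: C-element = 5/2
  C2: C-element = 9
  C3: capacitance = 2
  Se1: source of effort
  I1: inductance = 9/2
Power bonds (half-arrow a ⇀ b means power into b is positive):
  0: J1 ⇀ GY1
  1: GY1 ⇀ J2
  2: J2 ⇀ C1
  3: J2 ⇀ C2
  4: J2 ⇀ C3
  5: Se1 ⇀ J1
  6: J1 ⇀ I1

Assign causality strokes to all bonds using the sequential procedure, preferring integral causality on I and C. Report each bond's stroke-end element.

b5 →J1  (Se1: effort source, stroke at far end)
b0 →GY1  (J1 effort already set via bond 5)
b6 →I1  (J1 effort already set via bond 5)
b1 →GY1  (GY1: gyrator matches bond 0)
b2 →J2  (J2 flow already set via bond 1)
b3 →J2  (J2 flow already set via bond 1)
b4 →J2  (J2 flow already set via bond 1)

b0 stroke→GY1
b1 stroke→GY1
b2 stroke→J2
b3 stroke→J2
b4 stroke→J2
b5 stroke→J1
b6 stroke→I1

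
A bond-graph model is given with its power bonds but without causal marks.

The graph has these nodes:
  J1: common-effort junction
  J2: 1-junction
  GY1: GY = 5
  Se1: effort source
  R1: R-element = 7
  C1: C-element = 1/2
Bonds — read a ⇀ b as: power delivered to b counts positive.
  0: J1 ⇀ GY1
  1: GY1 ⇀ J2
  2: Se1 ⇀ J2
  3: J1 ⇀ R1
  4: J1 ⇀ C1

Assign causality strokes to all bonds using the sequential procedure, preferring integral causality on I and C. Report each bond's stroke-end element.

#0 →GY1
#1 →GY1
#2 →J2
#3 →R1
#4 →J1

#2 →J2  (Se1: effort source, stroke at far end)
#1 →GY1  (J2 needs exactly one f-in)
#0 →GY1  (GY1 both-in/both-out from 1)
#4 →J1  (C1: C, integral causality)
#3 →R1  (J1 effort already set via bond 4)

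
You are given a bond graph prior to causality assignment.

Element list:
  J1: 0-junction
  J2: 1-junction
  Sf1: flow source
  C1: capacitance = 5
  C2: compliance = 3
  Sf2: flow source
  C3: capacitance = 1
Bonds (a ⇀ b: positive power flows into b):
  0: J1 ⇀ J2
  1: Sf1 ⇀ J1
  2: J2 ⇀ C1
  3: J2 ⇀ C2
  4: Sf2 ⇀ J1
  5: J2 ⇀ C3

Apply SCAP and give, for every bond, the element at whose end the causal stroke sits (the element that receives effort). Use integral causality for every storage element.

b1 |Sf1  (Sf1 (Sf) sets flow on bond)
b4 |Sf2  (Sf2 fixes flow; stroke at Sf2)
b0 |J1  (J1: last free bond brings effort in)
b2 |J2  (1-jn J2 has f-setter on 0)
b3 |J2  (J2 flow already set via bond 0)
b5 |J2  (J2 flow already set via bond 0)

β0 stroke→J1
β1 stroke→Sf1
β2 stroke→J2
β3 stroke→J2
β4 stroke→Sf2
β5 stroke→J2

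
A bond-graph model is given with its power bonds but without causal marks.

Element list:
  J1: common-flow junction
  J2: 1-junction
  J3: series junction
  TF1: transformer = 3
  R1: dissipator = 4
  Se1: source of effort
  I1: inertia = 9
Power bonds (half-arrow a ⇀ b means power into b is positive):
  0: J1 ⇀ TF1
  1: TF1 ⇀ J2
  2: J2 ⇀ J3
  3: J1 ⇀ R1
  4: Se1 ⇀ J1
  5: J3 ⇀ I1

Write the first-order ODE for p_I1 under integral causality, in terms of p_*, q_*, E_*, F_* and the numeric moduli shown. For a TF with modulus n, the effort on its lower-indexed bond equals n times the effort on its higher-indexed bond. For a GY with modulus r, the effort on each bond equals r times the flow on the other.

β4 stroke→J1  (Se1 (Se) sets effort on bond)
β5 stroke→I1  (I1: I, integral causality)
β2 stroke→J3  (1-jn J3 has f-setter on 5)
β1 stroke→J2  (1-jn J2 has f-setter on 2)
β0 stroke→TF1  (TF1 one-in-one-out from 1)
β3 stroke→J1  (1-jn J1 has f-setter on 0)

dp_I1/dt = E_Se1/3 - 4*p_I1/81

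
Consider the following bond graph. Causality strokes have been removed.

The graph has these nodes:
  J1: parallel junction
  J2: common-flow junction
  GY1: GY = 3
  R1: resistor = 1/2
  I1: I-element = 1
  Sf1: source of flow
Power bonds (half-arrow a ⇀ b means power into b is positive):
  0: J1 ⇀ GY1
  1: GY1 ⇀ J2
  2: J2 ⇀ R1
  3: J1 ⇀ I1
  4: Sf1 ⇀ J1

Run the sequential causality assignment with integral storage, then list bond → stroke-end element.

b0 stroke→J1
b1 stroke→J2
b2 stroke→R1
b3 stroke→I1
b4 stroke→Sf1

b4 |Sf1  (Sf1: flow source, stroke at near end)
b3 |I1  (prefer integral on I1)
b0 |J1  (closing 0-jn rule on J1)
b1 |J2  (through GY1, causality inverts; strokes same side of GY1)
b2 |R1  (J2 needs exactly one f-in)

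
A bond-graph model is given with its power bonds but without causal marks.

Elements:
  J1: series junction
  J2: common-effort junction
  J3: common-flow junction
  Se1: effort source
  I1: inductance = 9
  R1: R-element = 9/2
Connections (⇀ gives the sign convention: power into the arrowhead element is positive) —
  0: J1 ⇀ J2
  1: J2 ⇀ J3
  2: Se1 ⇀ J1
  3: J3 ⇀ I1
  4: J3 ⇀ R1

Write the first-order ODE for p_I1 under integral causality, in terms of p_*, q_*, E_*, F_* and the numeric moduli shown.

dp_I1/dt = E_Se1 - p_I1/2

b2 |J1  (Se1: effort source, stroke at far end)
b0 |J2  (J1: last free bond brings flow in)
b1 |J3  (J2: bond 0 brought effort, rest push out)
b3 |I1  (prefer integral on I1)
b4 |J3  (J3: bond 3 brought flow, rest push out)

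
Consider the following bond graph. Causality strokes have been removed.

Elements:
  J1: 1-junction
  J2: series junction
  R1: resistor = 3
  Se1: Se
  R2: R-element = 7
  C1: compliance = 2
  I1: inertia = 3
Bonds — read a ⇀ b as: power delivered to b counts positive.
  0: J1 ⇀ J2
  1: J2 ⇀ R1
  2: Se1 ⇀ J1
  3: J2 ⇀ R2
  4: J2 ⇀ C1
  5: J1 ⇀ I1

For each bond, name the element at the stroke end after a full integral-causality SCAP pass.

#2 →J1  (Se1 (Se) sets effort on bond)
#4 →J2  (prefer integral on C1)
#5 →I1  (I1: I, integral causality)
#0 →J1  (J1: bond 5 brought flow, rest push out)
#1 →J2  (1-jn J2 has f-setter on 0)
#3 →J2  (J2 flow already set via bond 0)

b0 →J1
b1 →J2
b2 →J1
b3 →J2
b4 →J2
b5 →I1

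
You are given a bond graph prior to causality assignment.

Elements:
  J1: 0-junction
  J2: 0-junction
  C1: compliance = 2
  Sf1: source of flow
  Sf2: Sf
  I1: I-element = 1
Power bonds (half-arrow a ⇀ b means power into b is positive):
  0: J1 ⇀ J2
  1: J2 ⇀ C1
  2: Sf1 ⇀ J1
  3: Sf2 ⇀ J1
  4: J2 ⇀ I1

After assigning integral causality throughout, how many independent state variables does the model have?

#2 stroke→Sf1  (Sf1 (Sf) sets flow on bond)
#3 stroke→Sf2  (Sf2 (Sf) sets flow on bond)
#0 stroke→J1  (closing 0-jn rule on J1)
#1 stroke→J2  (prefer integral on C1)
#4 stroke→I1  (J2: bond 1 brought effort, rest push out)

2  (C1, I1 all integral)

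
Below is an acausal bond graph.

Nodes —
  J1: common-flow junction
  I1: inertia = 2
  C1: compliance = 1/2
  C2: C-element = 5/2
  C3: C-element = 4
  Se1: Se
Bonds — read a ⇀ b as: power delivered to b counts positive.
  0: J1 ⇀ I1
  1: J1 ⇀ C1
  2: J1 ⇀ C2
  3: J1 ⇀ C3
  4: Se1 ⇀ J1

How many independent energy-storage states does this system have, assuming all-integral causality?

#4 stroke at J1  (Se1 (Se) sets effort on bond)
#0 stroke at I1  (I1 outputs flow p/I1)
#1 stroke at J1  (J1: bond 0 brought flow, rest push out)
#2 stroke at J1  (common-f at J1 fixed by 0)
#3 stroke at J1  (common-f at J1 fixed by 0)

4  (C1, C2, C3, I1 all integral)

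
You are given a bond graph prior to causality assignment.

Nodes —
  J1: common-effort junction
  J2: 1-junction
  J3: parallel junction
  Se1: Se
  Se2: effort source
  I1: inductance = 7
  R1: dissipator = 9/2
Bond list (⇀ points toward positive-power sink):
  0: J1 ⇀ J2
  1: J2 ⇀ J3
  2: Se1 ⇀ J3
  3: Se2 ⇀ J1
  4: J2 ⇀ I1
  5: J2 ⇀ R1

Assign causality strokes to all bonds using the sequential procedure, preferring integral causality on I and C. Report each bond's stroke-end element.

bond 2 |J3  (Se1 fixes effort; stroke away)
bond 3 |J1  (Se2: effort source, stroke at far end)
bond 0 |J2  (J1 effort already set via bond 3)
bond 1 |J2  (0-jn J3 has e-setter on 2)
bond 4 |I1  (I1: I, integral causality)
bond 5 |J2  (common-f at J2 fixed by 4)

#0 →J2
#1 →J2
#2 →J3
#3 →J1
#4 →I1
#5 →J2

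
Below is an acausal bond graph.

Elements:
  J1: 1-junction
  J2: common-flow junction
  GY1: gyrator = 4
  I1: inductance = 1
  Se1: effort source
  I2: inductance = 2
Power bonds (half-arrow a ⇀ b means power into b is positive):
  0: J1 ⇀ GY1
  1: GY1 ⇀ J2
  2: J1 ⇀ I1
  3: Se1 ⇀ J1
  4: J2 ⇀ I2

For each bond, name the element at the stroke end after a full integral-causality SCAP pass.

#3 stroke→J1  (Se1 fixes effort; stroke away)
#2 stroke→I1  (prefer integral on I1)
#0 stroke→J1  (J1 flow already set via bond 2)
#1 stroke→J2  (GY GY1: same side as bond 0)
#4 stroke→I2  (J2: last free bond brings flow in)

β0 stroke at J1
β1 stroke at J2
β2 stroke at I1
β3 stroke at J1
β4 stroke at I2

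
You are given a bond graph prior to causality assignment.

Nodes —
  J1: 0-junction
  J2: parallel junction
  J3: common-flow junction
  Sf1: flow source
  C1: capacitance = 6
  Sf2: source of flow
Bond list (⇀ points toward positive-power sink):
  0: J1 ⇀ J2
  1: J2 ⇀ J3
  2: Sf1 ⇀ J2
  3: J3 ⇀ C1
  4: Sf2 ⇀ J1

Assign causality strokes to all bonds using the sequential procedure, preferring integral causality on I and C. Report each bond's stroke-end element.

b0 stroke at J1
b1 stroke at J2
b2 stroke at Sf1
b3 stroke at J3
b4 stroke at Sf2

β2 stroke at Sf1  (Sf1: flow source, stroke at near end)
β4 stroke at Sf2  (Sf2 fixes flow; stroke at Sf2)
β0 stroke at J1  (J1: last free bond brings effort in)
β1 stroke at J2  (closing 0-jn rule on J2)
β3 stroke at J3  (J3 flow already set via bond 1)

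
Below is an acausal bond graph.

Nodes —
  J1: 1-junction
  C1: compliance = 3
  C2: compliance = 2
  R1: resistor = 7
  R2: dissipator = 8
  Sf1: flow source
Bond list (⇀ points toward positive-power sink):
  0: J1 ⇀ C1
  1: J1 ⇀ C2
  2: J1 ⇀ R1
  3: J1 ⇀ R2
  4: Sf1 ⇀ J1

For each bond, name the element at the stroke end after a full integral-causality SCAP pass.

bond 4 stroke at Sf1  (Sf1 fixes flow; stroke at Sf1)
bond 0 stroke at J1  (1-jn J1 has f-setter on 4)
bond 1 stroke at J1  (J1 flow already set via bond 4)
bond 2 stroke at J1  (1-jn J1 has f-setter on 4)
bond 3 stroke at J1  (common-f at J1 fixed by 4)

bond 0 stroke→J1
bond 1 stroke→J1
bond 2 stroke→J1
bond 3 stroke→J1
bond 4 stroke→Sf1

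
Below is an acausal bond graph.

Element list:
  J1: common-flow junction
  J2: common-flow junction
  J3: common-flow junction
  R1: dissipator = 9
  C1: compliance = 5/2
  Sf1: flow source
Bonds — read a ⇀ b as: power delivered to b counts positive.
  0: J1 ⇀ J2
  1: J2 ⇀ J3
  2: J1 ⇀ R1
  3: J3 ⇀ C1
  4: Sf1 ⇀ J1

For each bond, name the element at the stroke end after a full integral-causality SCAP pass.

β0 |J1
β1 |J2
β2 |J1
β3 |J3
β4 |Sf1

#4 stroke→Sf1  (Sf1 fixes flow; stroke at Sf1)
#0 stroke→J1  (common-f at J1 fixed by 4)
#2 stroke→J1  (1-jn J1 has f-setter on 4)
#1 stroke→J2  (common-f at J2 fixed by 0)
#3 stroke→J3  (common-f at J3 fixed by 1)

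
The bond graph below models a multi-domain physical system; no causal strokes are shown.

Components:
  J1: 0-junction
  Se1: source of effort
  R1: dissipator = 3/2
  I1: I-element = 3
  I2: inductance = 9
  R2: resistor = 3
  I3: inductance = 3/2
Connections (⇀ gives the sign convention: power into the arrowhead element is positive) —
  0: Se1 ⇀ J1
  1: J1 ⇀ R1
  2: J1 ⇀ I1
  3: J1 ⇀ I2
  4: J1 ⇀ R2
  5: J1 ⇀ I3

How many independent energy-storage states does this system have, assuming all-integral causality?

3  (I1, I2, I3 all integral)

β0 |J1  (Se1: effort source, stroke at far end)
β1 |R1  (J1: bond 0 brought effort, rest push out)
β2 |I1  (J1: bond 0 brought effort, rest push out)
β3 |I2  (0-jn J1 has e-setter on 0)
β4 |R2  (J1: bond 0 brought effort, rest push out)
β5 |I3  (common-e at J1 fixed by 0)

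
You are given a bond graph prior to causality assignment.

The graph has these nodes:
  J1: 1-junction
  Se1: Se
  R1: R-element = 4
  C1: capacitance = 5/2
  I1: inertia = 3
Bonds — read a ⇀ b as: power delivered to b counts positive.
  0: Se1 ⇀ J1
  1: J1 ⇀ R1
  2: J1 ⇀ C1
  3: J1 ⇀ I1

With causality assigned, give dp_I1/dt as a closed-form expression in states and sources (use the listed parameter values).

dp_I1/dt = E_Se1 - 4*p_I1/3 - 2*q_C1/5

b0 stroke→J1  (Se1 (Se) sets effort on bond)
b2 stroke→J1  (C1: C, integral causality)
b3 stroke→I1  (I1 integral (f out))
b1 stroke→J1  (J1: bond 3 brought flow, rest push out)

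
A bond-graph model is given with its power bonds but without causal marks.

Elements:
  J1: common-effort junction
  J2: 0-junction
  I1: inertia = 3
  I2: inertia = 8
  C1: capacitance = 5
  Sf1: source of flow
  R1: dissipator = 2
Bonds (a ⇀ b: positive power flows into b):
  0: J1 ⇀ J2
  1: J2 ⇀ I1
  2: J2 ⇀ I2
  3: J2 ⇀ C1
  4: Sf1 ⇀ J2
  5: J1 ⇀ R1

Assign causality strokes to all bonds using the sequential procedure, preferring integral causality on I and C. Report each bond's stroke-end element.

#0 stroke at J1
#1 stroke at I1
#2 stroke at I2
#3 stroke at J2
#4 stroke at Sf1
#5 stroke at R1

β4 stroke→Sf1  (Sf1 (Sf) sets flow on bond)
β1 stroke→I1  (I1: I, integral causality)
β2 stroke→I2  (I2 outputs flow p/I2)
β3 stroke→J2  (C1: C, integral causality)
β0 stroke→J1  (common-e at J2 fixed by 3)
β5 stroke→R1  (J1 effort already set via bond 0)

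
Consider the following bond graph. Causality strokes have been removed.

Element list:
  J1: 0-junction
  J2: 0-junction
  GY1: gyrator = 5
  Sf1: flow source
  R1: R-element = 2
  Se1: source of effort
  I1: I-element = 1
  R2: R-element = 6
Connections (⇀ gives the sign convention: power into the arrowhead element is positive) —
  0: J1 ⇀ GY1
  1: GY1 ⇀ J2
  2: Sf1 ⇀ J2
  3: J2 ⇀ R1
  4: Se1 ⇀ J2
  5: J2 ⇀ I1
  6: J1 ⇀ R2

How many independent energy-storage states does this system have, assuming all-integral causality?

b2 stroke→Sf1  (source Sf1 imposes f)
b4 stroke→J2  (Se1 fixes effort; stroke away)
b1 stroke→GY1  (0-jn J2 has e-setter on 4)
b3 stroke→R1  (0-jn J2 has e-setter on 4)
b5 stroke→I1  (J2: bond 4 brought effort, rest push out)
b0 stroke→GY1  (through GY1, causality inverts; strokes same side of GY1)
b6 stroke→J1  (J1: last free bond brings effort in)

1  (I1 all integral)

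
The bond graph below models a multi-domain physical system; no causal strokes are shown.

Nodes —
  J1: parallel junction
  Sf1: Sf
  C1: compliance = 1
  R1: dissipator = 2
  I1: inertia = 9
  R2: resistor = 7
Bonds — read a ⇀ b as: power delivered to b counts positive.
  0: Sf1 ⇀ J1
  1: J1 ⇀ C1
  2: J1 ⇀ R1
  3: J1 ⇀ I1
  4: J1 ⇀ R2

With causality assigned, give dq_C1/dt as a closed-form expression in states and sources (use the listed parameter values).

dq_C1/dt = F_Sf1 - p_I1/9 - 9*q_C1/14

β0 stroke→Sf1  (Sf1 (Sf) sets flow on bond)
β1 stroke→J1  (prefer integral on C1)
β2 stroke→R1  (J1 effort already set via bond 1)
β3 stroke→I1  (0-jn J1 has e-setter on 1)
β4 stroke→R2  (0-jn J1 has e-setter on 1)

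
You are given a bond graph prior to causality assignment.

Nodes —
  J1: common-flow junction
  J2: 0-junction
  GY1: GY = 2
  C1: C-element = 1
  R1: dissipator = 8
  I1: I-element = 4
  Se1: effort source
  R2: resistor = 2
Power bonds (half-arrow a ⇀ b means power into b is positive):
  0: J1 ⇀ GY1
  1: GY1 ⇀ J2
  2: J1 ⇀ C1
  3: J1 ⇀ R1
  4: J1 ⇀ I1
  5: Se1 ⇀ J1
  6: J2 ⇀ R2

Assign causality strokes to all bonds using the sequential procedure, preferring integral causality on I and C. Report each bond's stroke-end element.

b5 →J1  (Se1 fixes effort; stroke away)
b2 →J1  (C1 outputs effort q/C1)
b4 →I1  (I1 outputs flow p/I1)
b0 →J1  (J1 flow already set via bond 4)
b3 →J1  (common-f at J1 fixed by 4)
b1 →J2  (GY1 both-in/both-out from 0)
b6 →R2  (common-e at J2 fixed by 1)

bond 0 stroke→J1
bond 1 stroke→J2
bond 2 stroke→J1
bond 3 stroke→J1
bond 4 stroke→I1
bond 5 stroke→J1
bond 6 stroke→R2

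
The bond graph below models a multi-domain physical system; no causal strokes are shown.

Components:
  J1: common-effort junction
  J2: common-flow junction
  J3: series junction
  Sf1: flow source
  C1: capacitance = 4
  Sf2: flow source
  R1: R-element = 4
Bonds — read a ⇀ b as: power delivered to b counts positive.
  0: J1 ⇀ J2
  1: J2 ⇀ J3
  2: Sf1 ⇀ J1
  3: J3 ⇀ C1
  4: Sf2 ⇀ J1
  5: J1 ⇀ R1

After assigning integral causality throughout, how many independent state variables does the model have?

bond 2 stroke→Sf1  (Sf1 fixes flow; stroke at Sf1)
bond 4 stroke→Sf2  (Sf2 (Sf) sets flow on bond)
bond 3 stroke→J3  (C1: C, integral causality)
bond 1 stroke→J2  (only one flow-in slot at J3)
bond 0 stroke→J1  (J2 needs exactly one f-in)
bond 5 stroke→R1  (0-jn J1 has e-setter on 0)

1  (C1 all integral)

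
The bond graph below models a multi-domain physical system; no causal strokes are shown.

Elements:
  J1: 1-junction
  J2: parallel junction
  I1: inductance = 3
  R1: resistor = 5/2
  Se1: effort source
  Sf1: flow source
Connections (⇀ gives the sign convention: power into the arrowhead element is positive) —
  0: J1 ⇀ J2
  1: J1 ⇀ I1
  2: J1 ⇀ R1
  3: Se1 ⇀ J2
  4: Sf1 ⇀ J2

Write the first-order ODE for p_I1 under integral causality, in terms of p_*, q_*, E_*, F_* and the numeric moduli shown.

b3 stroke→J2  (Se1 (Se) sets effort on bond)
b4 stroke→Sf1  (Sf1: flow source, stroke at near end)
b0 stroke→J1  (J2 effort already set via bond 3)
b1 stroke→I1  (I1: I, integral causality)
b2 stroke→J1  (1-jn J1 has f-setter on 1)

dp_I1/dt = -E_Se1 - 5*p_I1/6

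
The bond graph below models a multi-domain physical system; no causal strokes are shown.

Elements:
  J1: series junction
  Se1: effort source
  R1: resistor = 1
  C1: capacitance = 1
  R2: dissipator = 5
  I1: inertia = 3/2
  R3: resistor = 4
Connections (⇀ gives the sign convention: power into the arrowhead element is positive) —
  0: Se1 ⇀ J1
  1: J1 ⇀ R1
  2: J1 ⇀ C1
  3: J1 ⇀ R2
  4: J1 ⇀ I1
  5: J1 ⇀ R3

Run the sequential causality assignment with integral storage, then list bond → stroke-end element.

bond 0 stroke at J1
bond 1 stroke at J1
bond 2 stroke at J1
bond 3 stroke at J1
bond 4 stroke at I1
bond 5 stroke at J1

#0 stroke at J1  (Se1: effort source, stroke at far end)
#2 stroke at J1  (C1 outputs effort q/C1)
#4 stroke at I1  (I1 integral (f out))
#1 stroke at J1  (J1 flow already set via bond 4)
#3 stroke at J1  (common-f at J1 fixed by 4)
#5 stroke at J1  (common-f at J1 fixed by 4)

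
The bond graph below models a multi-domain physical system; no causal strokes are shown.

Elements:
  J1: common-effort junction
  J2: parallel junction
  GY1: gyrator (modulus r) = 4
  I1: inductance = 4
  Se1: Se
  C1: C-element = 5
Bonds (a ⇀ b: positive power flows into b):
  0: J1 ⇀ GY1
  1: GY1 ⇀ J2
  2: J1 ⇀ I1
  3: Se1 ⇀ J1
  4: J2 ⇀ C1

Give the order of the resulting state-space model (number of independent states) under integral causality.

2  (C1, I1 all integral)

β3 stroke at J1  (Se1 (Se) sets effort on bond)
β0 stroke at GY1  (common-e at J1 fixed by 3)
β2 stroke at I1  (J1 effort already set via bond 3)
β1 stroke at GY1  (through GY1, causality inverts; strokes same side of GY1)
β4 stroke at J2  (only one effort-in slot at J2)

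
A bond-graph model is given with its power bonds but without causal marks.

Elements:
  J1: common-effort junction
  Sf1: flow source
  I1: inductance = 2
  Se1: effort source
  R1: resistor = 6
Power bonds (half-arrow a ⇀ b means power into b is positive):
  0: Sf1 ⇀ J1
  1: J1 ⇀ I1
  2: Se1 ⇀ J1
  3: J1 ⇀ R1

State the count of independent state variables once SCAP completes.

bond 0 stroke at Sf1  (Sf1: flow source, stroke at near end)
bond 2 stroke at J1  (Se1 (Se) sets effort on bond)
bond 1 stroke at I1  (J1: bond 2 brought effort, rest push out)
bond 3 stroke at R1  (J1: bond 2 brought effort, rest push out)

1  (I1 all integral)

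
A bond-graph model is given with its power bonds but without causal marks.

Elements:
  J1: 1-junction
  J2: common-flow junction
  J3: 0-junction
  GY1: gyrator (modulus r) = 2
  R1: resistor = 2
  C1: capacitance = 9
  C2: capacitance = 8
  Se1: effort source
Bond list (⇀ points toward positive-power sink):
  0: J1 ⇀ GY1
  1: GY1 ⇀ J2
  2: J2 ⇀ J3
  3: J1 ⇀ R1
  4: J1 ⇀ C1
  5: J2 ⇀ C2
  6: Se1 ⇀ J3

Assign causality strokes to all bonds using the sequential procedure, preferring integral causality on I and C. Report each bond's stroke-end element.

β0 |GY1
β1 |GY1
β2 |J2
β3 |J1
β4 |J1
β5 |J2
β6 |J3

b6 stroke at J3  (Se1 (Se) sets effort on bond)
b2 stroke at J2  (0-jn J3 has e-setter on 6)
b4 stroke at J1  (prefer integral on C1)
b5 stroke at J2  (prefer integral on C2)
b1 stroke at GY1  (J2: last free bond brings flow in)
b0 stroke at GY1  (through GY1, causality inverts; strokes same side of GY1)
b3 stroke at J1  (J1: bond 0 brought flow, rest push out)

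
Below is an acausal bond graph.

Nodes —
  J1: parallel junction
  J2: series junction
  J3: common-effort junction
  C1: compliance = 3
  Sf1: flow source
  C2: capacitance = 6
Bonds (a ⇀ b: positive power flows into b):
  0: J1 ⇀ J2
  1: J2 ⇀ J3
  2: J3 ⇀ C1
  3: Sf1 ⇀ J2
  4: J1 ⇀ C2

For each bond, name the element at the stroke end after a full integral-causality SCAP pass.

bond 0 |J2
bond 1 |J2
bond 2 |J3
bond 3 |Sf1
bond 4 |J1

#3 →Sf1  (Sf1 (Sf) sets flow on bond)
#0 →J2  (common-f at J2 fixed by 3)
#1 →J2  (J2 flow already set via bond 3)
#2 →J3  (only one effort-in slot at J3)
#4 →J1  (closing 0-jn rule on J1)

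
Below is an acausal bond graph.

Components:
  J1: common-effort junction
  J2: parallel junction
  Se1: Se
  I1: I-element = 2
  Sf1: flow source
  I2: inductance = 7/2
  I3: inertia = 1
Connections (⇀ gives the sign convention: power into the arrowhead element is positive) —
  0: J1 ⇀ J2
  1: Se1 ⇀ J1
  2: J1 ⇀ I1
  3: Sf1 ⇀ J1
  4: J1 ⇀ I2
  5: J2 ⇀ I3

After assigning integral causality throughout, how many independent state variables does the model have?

b1 →J1  (Se1 fixes effort; stroke away)
b3 →Sf1  (Sf1 fixes flow; stroke at Sf1)
b0 →J2  (J1: bond 1 brought effort, rest push out)
b2 →I1  (J1: bond 1 brought effort, rest push out)
b4 →I2  (common-e at J1 fixed by 1)
b5 →I3  (0-jn J2 has e-setter on 0)

3  (I1, I2, I3 all integral)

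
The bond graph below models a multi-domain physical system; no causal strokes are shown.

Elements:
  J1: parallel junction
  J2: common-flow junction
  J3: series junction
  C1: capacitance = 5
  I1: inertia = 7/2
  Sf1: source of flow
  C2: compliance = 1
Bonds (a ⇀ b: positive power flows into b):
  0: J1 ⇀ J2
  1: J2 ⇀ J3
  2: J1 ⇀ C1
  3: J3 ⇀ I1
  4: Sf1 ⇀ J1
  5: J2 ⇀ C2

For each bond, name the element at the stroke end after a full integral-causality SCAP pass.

b0 |J2
b1 |J3
b2 |J1
b3 |I1
b4 |Sf1
b5 |J2

#4 stroke at Sf1  (source Sf1 imposes f)
#2 stroke at J1  (C1: C, integral causality)
#0 stroke at J2  (common-e at J1 fixed by 2)
#3 stroke at I1  (I1 integral (f out))
#1 stroke at J3  (common-f at J3 fixed by 3)
#5 stroke at J2  (J2: bond 1 brought flow, rest push out)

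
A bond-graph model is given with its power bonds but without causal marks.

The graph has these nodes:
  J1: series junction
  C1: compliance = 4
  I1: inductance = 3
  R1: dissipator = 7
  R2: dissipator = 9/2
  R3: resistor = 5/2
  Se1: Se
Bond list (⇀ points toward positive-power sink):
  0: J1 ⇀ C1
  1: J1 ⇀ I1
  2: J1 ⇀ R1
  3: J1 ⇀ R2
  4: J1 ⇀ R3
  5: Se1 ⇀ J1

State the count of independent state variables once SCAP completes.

#5 →J1  (Se1 fixes effort; stroke away)
#0 →J1  (C1 outputs effort q/C1)
#1 →I1  (I1 outputs flow p/I1)
#2 →J1  (J1 flow already set via bond 1)
#3 →J1  (1-jn J1 has f-setter on 1)
#4 →J1  (common-f at J1 fixed by 1)

2  (C1, I1 all integral)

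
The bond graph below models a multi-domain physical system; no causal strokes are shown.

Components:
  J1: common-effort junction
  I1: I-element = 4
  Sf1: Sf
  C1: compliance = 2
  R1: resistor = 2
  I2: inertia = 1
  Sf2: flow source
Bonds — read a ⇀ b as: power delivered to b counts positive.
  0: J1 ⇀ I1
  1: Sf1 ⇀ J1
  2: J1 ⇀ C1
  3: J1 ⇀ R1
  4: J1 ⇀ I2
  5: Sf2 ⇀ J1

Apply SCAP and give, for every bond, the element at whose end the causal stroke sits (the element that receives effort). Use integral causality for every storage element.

#0 |I1
#1 |Sf1
#2 |J1
#3 |R1
#4 |I2
#5 |Sf2

β1 stroke→Sf1  (source Sf1 imposes f)
β5 stroke→Sf2  (Sf2 fixes flow; stroke at Sf2)
β0 stroke→I1  (prefer integral on I1)
β2 stroke→J1  (C1 outputs effort q/C1)
β3 stroke→R1  (0-jn J1 has e-setter on 2)
β4 stroke→I2  (J1: bond 2 brought effort, rest push out)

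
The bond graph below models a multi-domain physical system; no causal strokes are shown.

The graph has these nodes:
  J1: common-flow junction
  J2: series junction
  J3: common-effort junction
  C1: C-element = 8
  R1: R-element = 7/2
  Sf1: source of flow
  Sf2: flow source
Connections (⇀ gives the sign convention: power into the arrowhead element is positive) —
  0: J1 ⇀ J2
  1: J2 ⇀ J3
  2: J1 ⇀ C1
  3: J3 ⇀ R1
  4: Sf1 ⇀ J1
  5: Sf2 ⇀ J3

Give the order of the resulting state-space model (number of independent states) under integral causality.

β4 |Sf1  (Sf1 fixes flow; stroke at Sf1)
β5 |Sf2  (Sf2 (Sf) sets flow on bond)
β0 |J1  (J1 flow already set via bond 4)
β2 |J1  (J1: bond 4 brought flow, rest push out)
β1 |J2  (1-jn J2 has f-setter on 0)
β3 |J3  (closing 0-jn rule on J3)

1  (C1 all integral)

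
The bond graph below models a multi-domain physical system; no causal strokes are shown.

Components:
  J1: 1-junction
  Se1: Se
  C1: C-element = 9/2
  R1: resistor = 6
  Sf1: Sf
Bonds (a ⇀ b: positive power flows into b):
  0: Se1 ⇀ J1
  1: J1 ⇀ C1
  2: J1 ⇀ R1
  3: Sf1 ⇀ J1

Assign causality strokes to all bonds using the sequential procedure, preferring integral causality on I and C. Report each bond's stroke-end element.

bond 0 |J1  (Se1: effort source, stroke at far end)
bond 3 |Sf1  (Sf1 (Sf) sets flow on bond)
bond 1 |J1  (1-jn J1 has f-setter on 3)
bond 2 |J1  (J1 flow already set via bond 3)

bond 0 |J1
bond 1 |J1
bond 2 |J1
bond 3 |Sf1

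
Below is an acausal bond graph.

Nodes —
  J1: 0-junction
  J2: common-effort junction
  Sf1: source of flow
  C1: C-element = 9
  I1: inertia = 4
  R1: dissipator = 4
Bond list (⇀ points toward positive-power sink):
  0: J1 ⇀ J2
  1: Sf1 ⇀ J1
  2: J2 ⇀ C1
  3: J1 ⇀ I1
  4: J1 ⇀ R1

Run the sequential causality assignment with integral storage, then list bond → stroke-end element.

bond 0 |J1
bond 1 |Sf1
bond 2 |J2
bond 3 |I1
bond 4 |R1

β1 |Sf1  (Sf1 (Sf) sets flow on bond)
β2 |J2  (C1: C, integral causality)
β0 |J1  (J2 effort already set via bond 2)
β3 |I1  (0-jn J1 has e-setter on 0)
β4 |R1  (common-e at J1 fixed by 0)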